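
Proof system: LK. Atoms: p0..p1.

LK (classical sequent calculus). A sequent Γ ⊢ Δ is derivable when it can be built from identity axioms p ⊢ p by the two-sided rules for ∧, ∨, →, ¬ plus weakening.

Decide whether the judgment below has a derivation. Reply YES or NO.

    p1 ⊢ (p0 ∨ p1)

Derivation (root first):
[∨R] p1 ⊢ (p0 ∨ p1)
  [WR] p1 ⊢ p1, p0
    [Ax] p1 ⊢ p1

Result: YES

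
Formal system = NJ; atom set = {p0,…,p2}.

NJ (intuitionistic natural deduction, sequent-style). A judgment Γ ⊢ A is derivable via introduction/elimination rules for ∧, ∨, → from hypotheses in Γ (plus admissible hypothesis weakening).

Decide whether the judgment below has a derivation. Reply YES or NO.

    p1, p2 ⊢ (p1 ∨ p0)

Derivation trace:
[∨I₁] p1, p2 ⊢ (p1 ∨ p0)
  [Wk] p1, p2 ⊢ p1
    [Ax] p1 ⊢ p1

Result: YES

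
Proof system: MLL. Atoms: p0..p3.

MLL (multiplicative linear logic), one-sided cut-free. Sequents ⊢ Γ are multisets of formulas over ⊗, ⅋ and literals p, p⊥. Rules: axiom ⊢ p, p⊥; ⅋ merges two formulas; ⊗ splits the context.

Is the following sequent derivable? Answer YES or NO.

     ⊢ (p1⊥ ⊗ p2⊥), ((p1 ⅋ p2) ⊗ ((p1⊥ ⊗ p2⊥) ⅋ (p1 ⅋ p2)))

Derivation trace:
[⊗]  ⊢ (p1⊥ ⊗ p2⊥), ((p1 ⅋ p2) ⊗ ((p1⊥ ⊗ p2⊥) ⅋ (p1 ⅋ p2)))
  [⅋]  ⊢ (p1⊥ ⊗ p2⊥), (p1 ⅋ p2)
    [⊗]  ⊢ p1, p2, (p1⊥ ⊗ p2⊥)
      [Ax]  ⊢ p1, p1⊥
      [Ax]  ⊢ p2, p2⊥
  [⅋]  ⊢ ((p1⊥ ⊗ p2⊥) ⅋ (p1 ⅋ p2))
    [⅋]  ⊢ (p1⊥ ⊗ p2⊥), (p1 ⅋ p2)
      [⊗]  ⊢ p1, p2, (p1⊥ ⊗ p2⊥)
        [Ax]  ⊢ p1, p1⊥
        [Ax]  ⊢ p2, p2⊥

Result: YES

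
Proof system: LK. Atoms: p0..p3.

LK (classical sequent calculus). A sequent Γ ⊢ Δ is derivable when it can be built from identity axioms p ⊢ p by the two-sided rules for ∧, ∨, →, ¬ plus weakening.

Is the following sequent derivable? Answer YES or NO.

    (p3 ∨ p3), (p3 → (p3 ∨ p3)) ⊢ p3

Derivation (root first):
[→L] (p3 ∨ p3), (p3 → (p3 ∨ p3)) ⊢ p3
  [∨L] (p3 ∨ p3) ⊢ p3
    [Ax] p3 ⊢ p3
    [Ax] p3 ⊢ p3
  [∨L] (p3 ∨ p3) ⊢ p3
    [Ax] p3 ⊢ p3
    [Ax] p3 ⊢ p3

Result: YES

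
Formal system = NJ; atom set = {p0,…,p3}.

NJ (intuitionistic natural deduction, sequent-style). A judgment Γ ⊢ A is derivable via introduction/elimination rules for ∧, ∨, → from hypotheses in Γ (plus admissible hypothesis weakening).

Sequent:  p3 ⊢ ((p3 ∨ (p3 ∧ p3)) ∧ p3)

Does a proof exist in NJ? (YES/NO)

Derivation (root first):
[∧I] p3 ⊢ ((p3 ∨ (p3 ∧ p3)) ∧ p3)
  [∨I₂] p3 ⊢ (p3 ∨ (p3 ∧ p3))
    [∧I] p3 ⊢ (p3 ∧ p3)
      [Ax] p3 ⊢ p3
      [Ax] p3 ⊢ p3
  [Ax] p3 ⊢ p3

Result: YES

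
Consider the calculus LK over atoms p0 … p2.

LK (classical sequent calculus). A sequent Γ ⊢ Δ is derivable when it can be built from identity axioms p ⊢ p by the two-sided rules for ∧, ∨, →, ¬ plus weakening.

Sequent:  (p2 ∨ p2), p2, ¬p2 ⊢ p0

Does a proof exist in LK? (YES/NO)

Proof tree:
[WR] (p2 ∨ p2), p2, ¬p2 ⊢ p0
  [¬L] (p2 ∨ p2), p2, ¬p2 ⊢ 
    [WL] (p2 ∨ p2), p2 ⊢ p2
      [∨L] (p2 ∨ p2) ⊢ p2
        [Ax] p2 ⊢ p2
        [Ax] p2 ⊢ p2

Result: YES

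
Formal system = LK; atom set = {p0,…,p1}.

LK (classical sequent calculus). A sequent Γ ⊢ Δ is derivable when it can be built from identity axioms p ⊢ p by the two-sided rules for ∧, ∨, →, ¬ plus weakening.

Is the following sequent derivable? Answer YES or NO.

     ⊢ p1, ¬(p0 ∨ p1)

Search for a countermodel by truth-table:
  v=00: Γ:[] Δ:[p1=F, ¬(p0 ∨ p1)=T] refutes=False
  v=01: Γ:[] Δ:[p1=T, ¬(p0 ∨ p1)=F] refutes=False
  v=10: Γ:[] Δ:[p1=F, ¬(p0 ∨ p1)=F] refutes=True  ← countermodel

Result: NO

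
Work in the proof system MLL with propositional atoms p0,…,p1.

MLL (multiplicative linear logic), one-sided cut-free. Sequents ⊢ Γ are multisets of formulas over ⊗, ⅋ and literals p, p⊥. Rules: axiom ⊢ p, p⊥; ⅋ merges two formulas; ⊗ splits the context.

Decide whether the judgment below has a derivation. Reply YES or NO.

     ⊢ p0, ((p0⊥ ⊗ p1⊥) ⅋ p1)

Derivation trace:
[⅋]  ⊢ p0, ((p0⊥ ⊗ p1⊥) ⅋ p1)
  [⊗]  ⊢ p0, p1, (p0⊥ ⊗ p1⊥)
    [Ax]  ⊢ p0, p0⊥
    [Ax]  ⊢ p1, p1⊥

Result: YES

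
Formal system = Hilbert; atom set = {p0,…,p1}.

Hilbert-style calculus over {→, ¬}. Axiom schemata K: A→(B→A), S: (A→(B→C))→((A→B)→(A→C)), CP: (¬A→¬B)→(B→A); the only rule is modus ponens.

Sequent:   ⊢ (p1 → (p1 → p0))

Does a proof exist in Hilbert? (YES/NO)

Search for a countermodel by truth-table:
  v=00: Γ:[] Δ:[(p1 → (p1 → p0))=T] refutes=False
  v=01: Γ:[] Δ:[(p1 → (p1 → p0))=F] refutes=True  ← countermodel

Result: NO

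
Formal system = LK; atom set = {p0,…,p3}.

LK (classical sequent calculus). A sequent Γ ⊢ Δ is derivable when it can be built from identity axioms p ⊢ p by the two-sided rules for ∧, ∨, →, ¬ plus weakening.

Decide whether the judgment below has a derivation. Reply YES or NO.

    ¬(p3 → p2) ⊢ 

Search for a countermodel by truth-table:
  v=0000: Γ:[¬(p3 → p2)=F] Δ:[] refutes=False
  v=0001: Γ:[¬(p3 → p2)=T] Δ:[] refutes=True  ← countermodel

Result: NO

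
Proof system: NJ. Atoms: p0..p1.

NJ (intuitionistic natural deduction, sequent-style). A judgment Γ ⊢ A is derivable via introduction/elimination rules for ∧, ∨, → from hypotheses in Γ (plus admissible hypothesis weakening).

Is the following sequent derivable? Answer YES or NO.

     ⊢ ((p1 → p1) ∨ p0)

Derivation (root first):
[∨I₁]  ⊢ ((p1 → p1) ∨ p0)
  [→I]  ⊢ (p1 → p1)
    [Ax] p1 ⊢ p1

Result: YES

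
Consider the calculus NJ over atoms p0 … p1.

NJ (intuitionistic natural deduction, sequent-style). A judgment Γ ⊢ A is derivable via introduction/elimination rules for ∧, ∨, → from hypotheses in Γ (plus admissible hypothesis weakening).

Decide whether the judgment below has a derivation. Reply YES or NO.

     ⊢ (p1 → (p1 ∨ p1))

Derivation trace:
[→I]  ⊢ (p1 → (p1 ∨ p1))
  [∨I₁] p1 ⊢ (p1 ∨ p1)
    [Ax] p1 ⊢ p1

Result: YES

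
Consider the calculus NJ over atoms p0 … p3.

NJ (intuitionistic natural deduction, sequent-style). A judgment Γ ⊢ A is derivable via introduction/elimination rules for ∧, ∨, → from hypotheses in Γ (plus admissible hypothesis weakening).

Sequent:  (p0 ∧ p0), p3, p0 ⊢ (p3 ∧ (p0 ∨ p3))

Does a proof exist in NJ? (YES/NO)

Derivation (root first):
[∧I] (p0 ∧ p0), p3, p0 ⊢ (p3 ∧ (p0 ∨ p3))
  [Ax] p3 ⊢ p3
  [Wk] p3, (p0 ∧ p0), p0 ⊢ (p0 ∨ p3)
    [∨I₂] p3, (p0 ∧ p0) ⊢ (p0 ∨ p3)
      [Wk] p3, (p0 ∧ p0) ⊢ p3
        [Ax] p3 ⊢ p3

Result: YES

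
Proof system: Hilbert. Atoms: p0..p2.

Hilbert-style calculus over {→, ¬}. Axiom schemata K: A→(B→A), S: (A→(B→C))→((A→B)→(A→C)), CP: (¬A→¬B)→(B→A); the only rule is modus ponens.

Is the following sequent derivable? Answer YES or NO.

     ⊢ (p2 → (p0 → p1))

Truth-table refutation:
  v=000: Γ:[] Δ:[(p2 → (p0 → p1))=T] refutes=False
  v=001: Γ:[] Δ:[(p2 → (p0 → p1))=T] refutes=False
  v=010: Γ:[] Δ:[(p2 → (p0 → p1))=T] refutes=False
  v=011: Γ:[] Δ:[(p2 → (p0 → p1))=T] refutes=False
  v=100: Γ:[] Δ:[(p2 → (p0 → p1))=T] refutes=False
  v=101: Γ:[] Δ:[(p2 → (p0 → p1))=F] refutes=True  ← countermodel

Result: NO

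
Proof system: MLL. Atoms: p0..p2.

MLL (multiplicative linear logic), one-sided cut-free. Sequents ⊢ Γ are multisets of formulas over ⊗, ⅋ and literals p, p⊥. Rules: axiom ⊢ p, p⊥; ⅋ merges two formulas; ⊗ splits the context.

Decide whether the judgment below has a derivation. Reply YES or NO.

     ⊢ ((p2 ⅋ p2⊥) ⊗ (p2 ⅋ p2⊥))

Derivation trace:
[⊗]  ⊢ ((p2 ⅋ p2⊥) ⊗ (p2 ⅋ p2⊥))
  [⅋]  ⊢ (p2 ⅋ p2⊥)
    [Ax]  ⊢ p2, p2⊥
  [⅋]  ⊢ (p2 ⅋ p2⊥)
    [Ax]  ⊢ p2, p2⊥

Result: YES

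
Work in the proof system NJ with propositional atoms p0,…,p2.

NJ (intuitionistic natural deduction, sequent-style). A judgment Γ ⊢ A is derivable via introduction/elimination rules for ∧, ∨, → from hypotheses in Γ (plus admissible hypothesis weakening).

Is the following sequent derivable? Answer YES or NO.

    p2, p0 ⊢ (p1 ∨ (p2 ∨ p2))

Derivation (root first):
[∨I₂] p2, p0 ⊢ (p1 ∨ (p2 ∨ p2))
  [Wk] p2, p0 ⊢ (p2 ∨ p2)
    [∨I₂] p2 ⊢ (p2 ∨ p2)
      [Ax] p2 ⊢ p2

Result: YES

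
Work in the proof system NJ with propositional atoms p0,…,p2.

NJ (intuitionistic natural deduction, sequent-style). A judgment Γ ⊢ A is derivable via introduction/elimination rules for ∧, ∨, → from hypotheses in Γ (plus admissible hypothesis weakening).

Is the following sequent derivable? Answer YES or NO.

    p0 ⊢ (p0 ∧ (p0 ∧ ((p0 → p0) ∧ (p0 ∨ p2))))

Proof tree:
[∧I] p0 ⊢ (p0 ∧ (p0 ∧ ((p0 → p0) ∧ (p0 ∨ p2))))
  [Ax] p0 ⊢ p0
  [∧I] p0 ⊢ (p0 ∧ ((p0 → p0) ∧ (p0 ∨ p2)))
    [Ax] p0 ⊢ p0
    [∧I] p0 ⊢ ((p0 → p0) ∧ (p0 ∨ p2))
      [→I]  ⊢ (p0 → p0)
        [Ax] p0 ⊢ p0
      [∨I₁] p0 ⊢ (p0 ∨ p2)
        [Ax] p0 ⊢ p0

Result: YES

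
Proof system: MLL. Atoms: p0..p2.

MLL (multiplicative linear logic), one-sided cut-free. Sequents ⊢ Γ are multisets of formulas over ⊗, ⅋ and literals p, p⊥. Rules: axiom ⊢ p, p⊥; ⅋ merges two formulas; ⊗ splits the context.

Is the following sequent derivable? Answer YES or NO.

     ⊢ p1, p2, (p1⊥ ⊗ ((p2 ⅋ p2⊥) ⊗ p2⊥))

Derivation trace:
[⊗]  ⊢ p1, p2, (p1⊥ ⊗ ((p2 ⅋ p2⊥) ⊗ p2⊥))
  [Ax]  ⊢ p1, p1⊥
  [⊗]  ⊢ p2, ((p2 ⅋ p2⊥) ⊗ p2⊥)
    [⅋]  ⊢ (p2 ⅋ p2⊥)
      [Ax]  ⊢ p2, p2⊥
    [Ax]  ⊢ p2, p2⊥

Result: YES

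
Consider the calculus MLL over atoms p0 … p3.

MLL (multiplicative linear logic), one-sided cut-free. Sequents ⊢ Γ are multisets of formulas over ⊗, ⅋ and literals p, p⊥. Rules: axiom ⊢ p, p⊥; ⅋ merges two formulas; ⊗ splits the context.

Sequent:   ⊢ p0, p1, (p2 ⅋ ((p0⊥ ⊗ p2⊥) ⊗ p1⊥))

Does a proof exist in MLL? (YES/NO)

Derivation (root first):
[⅋]  ⊢ p0, p1, (p2 ⅋ ((p0⊥ ⊗ p2⊥) ⊗ p1⊥))
  [⊗]  ⊢ p0, p2, p1, ((p0⊥ ⊗ p2⊥) ⊗ p1⊥)
    [⊗]  ⊢ p0, p2, (p0⊥ ⊗ p2⊥)
      [Ax]  ⊢ p0, p0⊥
      [Ax]  ⊢ p2, p2⊥
    [Ax]  ⊢ p1, p1⊥

Result: YES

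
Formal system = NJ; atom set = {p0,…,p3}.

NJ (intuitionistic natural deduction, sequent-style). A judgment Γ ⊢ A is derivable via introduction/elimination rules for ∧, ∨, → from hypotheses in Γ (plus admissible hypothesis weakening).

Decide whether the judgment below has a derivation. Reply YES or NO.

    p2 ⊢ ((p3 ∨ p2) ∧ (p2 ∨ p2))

Derivation trace:
[∧I] p2 ⊢ ((p3 ∨ p2) ∧ (p2 ∨ p2))
  [∨I₂] p2 ⊢ (p3 ∨ p2)
    [Ax] p2 ⊢ p2
  [∨I₂] p2 ⊢ (p2 ∨ p2)
    [Ax] p2 ⊢ p2

Result: YES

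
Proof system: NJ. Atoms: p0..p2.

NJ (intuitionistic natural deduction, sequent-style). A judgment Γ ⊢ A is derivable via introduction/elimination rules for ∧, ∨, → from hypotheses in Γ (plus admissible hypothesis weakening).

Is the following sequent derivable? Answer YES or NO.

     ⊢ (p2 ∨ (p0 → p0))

Derivation trace:
[∨I₂]  ⊢ (p2 ∨ (p0 → p0))
  [→I]  ⊢ (p0 → p0)
    [Ax] p0 ⊢ p0

Result: YES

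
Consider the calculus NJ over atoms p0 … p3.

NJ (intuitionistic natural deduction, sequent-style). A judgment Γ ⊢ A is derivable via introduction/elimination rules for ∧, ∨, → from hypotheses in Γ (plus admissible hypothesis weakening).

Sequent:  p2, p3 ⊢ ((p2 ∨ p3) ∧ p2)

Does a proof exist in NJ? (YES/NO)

Derivation trace:
[∧I] p2, p3 ⊢ ((p2 ∨ p3) ∧ p2)
  [∨I₂] p3 ⊢ (p2 ∨ p3)
    [Ax] p3 ⊢ p3
  [Ax] p2 ⊢ p2

Result: YES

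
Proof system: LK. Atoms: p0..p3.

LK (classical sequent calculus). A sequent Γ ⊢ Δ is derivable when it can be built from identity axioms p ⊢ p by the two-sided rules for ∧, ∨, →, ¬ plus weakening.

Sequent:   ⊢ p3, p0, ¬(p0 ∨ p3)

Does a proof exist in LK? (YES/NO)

Derivation (root first):
[¬R]  ⊢ p3, p0, ¬(p0 ∨ p3)
  [∨L] (p0 ∨ p3) ⊢ p3, p0
    [Ax] p0 ⊢ p0
    [WR] p3 ⊢ p3, p3
      [Ax] p3 ⊢ p3

Result: YES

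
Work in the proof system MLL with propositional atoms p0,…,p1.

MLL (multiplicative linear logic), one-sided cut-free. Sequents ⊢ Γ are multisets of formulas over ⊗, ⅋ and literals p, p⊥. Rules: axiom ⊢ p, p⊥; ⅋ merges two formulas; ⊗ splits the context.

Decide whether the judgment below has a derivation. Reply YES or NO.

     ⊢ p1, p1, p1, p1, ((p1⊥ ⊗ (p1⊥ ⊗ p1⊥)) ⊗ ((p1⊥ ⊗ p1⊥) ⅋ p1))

Derivation trace:
[⊗]  ⊢ p1, p1, p1, p1, ((p1⊥ ⊗ (p1⊥ ⊗ p1⊥)) ⊗ ((p1⊥ ⊗ p1⊥) ⅋ p1))
  [⊗]  ⊢ p1, p1, p1, (p1⊥ ⊗ (p1⊥ ⊗ p1⊥))
    [Ax]  ⊢ p1, p1⊥
    [⊗]  ⊢ p1, p1, (p1⊥ ⊗ p1⊥)
      [Ax]  ⊢ p1, p1⊥
      [Ax]  ⊢ p1, p1⊥
  [⅋]  ⊢ p1, ((p1⊥ ⊗ p1⊥) ⅋ p1)
    [⊗]  ⊢ p1, p1, (p1⊥ ⊗ p1⊥)
      [Ax]  ⊢ p1, p1⊥
      [Ax]  ⊢ p1, p1⊥

Result: YES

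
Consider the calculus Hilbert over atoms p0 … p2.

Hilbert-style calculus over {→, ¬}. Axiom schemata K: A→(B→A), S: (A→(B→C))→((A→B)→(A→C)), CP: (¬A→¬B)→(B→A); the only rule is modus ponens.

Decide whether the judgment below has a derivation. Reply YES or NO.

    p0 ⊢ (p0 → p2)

Truth-table refutation:
  v=000: Γ:[p0=F] Δ:[(p0 → p2)=T] refutes=False
  v=001: Γ:[p0=F] Δ:[(p0 → p2)=T] refutes=False
  v=010: Γ:[p0=F] Δ:[(p0 → p2)=T] refutes=False
  v=011: Γ:[p0=F] Δ:[(p0 → p2)=T] refutes=False
  v=100: Γ:[p0=T] Δ:[(p0 → p2)=F] refutes=True  ← countermodel

Result: NO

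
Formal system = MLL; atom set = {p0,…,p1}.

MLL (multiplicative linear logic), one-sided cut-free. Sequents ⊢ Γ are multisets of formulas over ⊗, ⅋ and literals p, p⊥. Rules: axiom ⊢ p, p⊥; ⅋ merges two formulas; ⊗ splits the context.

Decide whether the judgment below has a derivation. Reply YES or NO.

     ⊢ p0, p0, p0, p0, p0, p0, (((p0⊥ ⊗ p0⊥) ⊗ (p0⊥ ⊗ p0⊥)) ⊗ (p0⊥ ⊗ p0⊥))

Derivation (root first):
[⊗]  ⊢ p0, p0, p0, p0, p0, p0, (((p0⊥ ⊗ p0⊥) ⊗ (p0⊥ ⊗ p0⊥)) ⊗ (p0⊥ ⊗ p0⊥))
  [⊗]  ⊢ p0, p0, p0, p0, ((p0⊥ ⊗ p0⊥) ⊗ (p0⊥ ⊗ p0⊥))
    [⊗]  ⊢ p0, p0, (p0⊥ ⊗ p0⊥)
      [Ax]  ⊢ p0, p0⊥
      [Ax]  ⊢ p0, p0⊥
    [⊗]  ⊢ p0, p0, (p0⊥ ⊗ p0⊥)
      [Ax]  ⊢ p0, p0⊥
      [Ax]  ⊢ p0, p0⊥
  [⊗]  ⊢ p0, p0, (p0⊥ ⊗ p0⊥)
    [Ax]  ⊢ p0, p0⊥
    [Ax]  ⊢ p0, p0⊥

Result: YES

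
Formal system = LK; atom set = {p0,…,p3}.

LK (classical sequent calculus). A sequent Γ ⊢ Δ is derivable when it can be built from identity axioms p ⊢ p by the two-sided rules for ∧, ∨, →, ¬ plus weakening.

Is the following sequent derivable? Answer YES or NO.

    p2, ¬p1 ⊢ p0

Search for a countermodel by truth-table:
  v=0000: Γ:[p2=F, ¬p1=T] Δ:[p0=F] refutes=False
  v=0001: Γ:[p2=F, ¬p1=T] Δ:[p0=F] refutes=False
  v=0010: Γ:[p2=T, ¬p1=T] Δ:[p0=F] refutes=True  ← countermodel

Result: NO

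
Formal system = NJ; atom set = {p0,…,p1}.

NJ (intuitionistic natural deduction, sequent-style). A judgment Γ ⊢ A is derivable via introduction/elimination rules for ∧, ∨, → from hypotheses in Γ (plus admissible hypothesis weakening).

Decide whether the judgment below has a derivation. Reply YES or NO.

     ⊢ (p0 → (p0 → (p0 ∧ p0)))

Proof tree:
[→I]  ⊢ (p0 → (p0 → (p0 ∧ p0)))
  [→I] p0 ⊢ (p0 → (p0 ∧ p0))
    [Wk] p0, p0 ⊢ (p0 ∧ p0)
      [∧I] p0 ⊢ (p0 ∧ p0)
        [Ax] p0 ⊢ p0
        [Ax] p0 ⊢ p0

Result: YES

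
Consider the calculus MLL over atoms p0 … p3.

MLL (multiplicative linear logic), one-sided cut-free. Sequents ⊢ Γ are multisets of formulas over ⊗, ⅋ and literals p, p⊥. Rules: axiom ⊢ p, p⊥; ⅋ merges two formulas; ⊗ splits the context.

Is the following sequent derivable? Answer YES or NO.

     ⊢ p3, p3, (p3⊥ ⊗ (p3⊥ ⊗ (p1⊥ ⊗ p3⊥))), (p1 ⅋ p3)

Proof tree:
[⅋]  ⊢ p3, p3, (p3⊥ ⊗ (p3⊥ ⊗ (p1⊥ ⊗ p3⊥))), (p1 ⅋ p3)
  [⊗]  ⊢ p3, p3, p1, p3, (p3⊥ ⊗ (p3⊥ ⊗ (p1⊥ ⊗ p3⊥)))
    [Ax]  ⊢ p3, p3⊥
    [⊗]  ⊢ p3, p1, p3, (p3⊥ ⊗ (p1⊥ ⊗ p3⊥))
      [Ax]  ⊢ p3, p3⊥
      [⊗]  ⊢ p1, p3, (p1⊥ ⊗ p3⊥)
        [Ax]  ⊢ p1, p1⊥
        [Ax]  ⊢ p3, p3⊥

Result: YES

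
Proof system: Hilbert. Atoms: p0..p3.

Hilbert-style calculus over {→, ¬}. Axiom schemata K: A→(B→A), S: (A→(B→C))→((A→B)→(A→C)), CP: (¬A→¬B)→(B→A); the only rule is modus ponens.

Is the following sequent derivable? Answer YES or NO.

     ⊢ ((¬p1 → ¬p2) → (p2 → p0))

Search for a countermodel by truth-table:
  v=0000: Γ:[] Δ:[((¬p1 → ¬p2) → (p2 → p0))=T] refutes=False
  v=0001: Γ:[] Δ:[((¬p1 → ¬p2) → (p2 → p0))=T] refutes=False
  v=0010: Γ:[] Δ:[((¬p1 → ¬p2) → (p2 → p0))=T] refutes=False
  v=0011: Γ:[] Δ:[((¬p1 → ¬p2) → (p2 → p0))=T] refutes=False
  v=0100: Γ:[] Δ:[((¬p1 → ¬p2) → (p2 → p0))=T] refutes=False
  v=0101: Γ:[] Δ:[((¬p1 → ¬p2) → (p2 → p0))=T] refutes=False
  v=0110: Γ:[] Δ:[((¬p1 → ¬p2) → (p2 → p0))=F] refutes=True  ← countermodel

Result: NO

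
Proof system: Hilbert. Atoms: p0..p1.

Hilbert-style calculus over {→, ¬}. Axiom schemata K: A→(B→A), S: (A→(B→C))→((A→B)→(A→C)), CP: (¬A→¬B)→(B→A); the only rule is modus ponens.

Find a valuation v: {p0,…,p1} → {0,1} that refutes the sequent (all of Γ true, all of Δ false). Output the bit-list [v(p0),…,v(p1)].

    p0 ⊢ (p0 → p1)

Search for a countermodel by truth-table:
  v=00: Γ:[p0=F] Δ:[(p0 → p1)=T] refutes=False
  v=01: Γ:[p0=F] Δ:[(p0 → p1)=T] refutes=False
  v=10: Γ:[p0=T] Δ:[(p0 → p1)=F] refutes=True  ← countermodel

Result: [1, 0]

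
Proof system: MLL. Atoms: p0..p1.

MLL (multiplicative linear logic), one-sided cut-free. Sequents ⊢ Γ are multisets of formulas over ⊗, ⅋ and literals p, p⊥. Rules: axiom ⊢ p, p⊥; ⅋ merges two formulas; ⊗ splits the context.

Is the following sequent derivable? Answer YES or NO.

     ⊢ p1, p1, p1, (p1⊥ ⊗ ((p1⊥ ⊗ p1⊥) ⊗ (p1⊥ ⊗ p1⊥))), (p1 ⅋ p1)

Derivation (root first):
[⅋]  ⊢ p1, p1, p1, (p1⊥ ⊗ ((p1⊥ ⊗ p1⊥) ⊗ (p1⊥ ⊗ p1⊥))), (p1 ⅋ p1)
  [⊗]  ⊢ p1, p1, p1, p1, p1, (p1⊥ ⊗ ((p1⊥ ⊗ p1⊥) ⊗ (p1⊥ ⊗ p1⊥)))
    [Ax]  ⊢ p1, p1⊥
    [⊗]  ⊢ p1, p1, p1, p1, ((p1⊥ ⊗ p1⊥) ⊗ (p1⊥ ⊗ p1⊥))
      [⊗]  ⊢ p1, p1, (p1⊥ ⊗ p1⊥)
        [Ax]  ⊢ p1, p1⊥
        [Ax]  ⊢ p1, p1⊥
      [⊗]  ⊢ p1, p1, (p1⊥ ⊗ p1⊥)
        [Ax]  ⊢ p1, p1⊥
        [Ax]  ⊢ p1, p1⊥

Result: YES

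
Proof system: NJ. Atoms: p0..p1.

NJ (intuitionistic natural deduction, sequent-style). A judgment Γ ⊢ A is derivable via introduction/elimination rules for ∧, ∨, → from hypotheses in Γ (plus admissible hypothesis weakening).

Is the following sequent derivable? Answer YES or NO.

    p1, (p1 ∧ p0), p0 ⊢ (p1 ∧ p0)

Proof tree:
[∧I] p1, (p1 ∧ p0), p0 ⊢ (p1 ∧ p0)
  [Ax] p1 ⊢ p1
  [Wk] p0, (p1 ∧ p0) ⊢ p0
    [Ax] p0 ⊢ p0

Result: YES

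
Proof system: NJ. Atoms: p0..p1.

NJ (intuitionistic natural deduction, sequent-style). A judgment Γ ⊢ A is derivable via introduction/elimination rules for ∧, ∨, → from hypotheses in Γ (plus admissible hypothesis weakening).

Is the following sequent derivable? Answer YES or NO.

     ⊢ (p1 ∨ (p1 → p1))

Proof tree:
[∨I₂]  ⊢ (p1 ∨ (p1 → p1))
  [→I]  ⊢ (p1 → p1)
    [Ax] p1 ⊢ p1

Result: YES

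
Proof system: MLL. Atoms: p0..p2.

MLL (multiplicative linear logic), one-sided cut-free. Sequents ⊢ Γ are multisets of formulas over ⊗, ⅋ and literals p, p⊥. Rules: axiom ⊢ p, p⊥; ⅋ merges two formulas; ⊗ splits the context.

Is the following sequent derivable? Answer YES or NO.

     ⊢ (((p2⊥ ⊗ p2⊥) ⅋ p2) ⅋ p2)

Derivation trace:
[⅋]  ⊢ (((p2⊥ ⊗ p2⊥) ⅋ p2) ⅋ p2)
  [⅋]  ⊢ p2, ((p2⊥ ⊗ p2⊥) ⅋ p2)
    [⊗]  ⊢ p2, p2, (p2⊥ ⊗ p2⊥)
      [Ax]  ⊢ p2, p2⊥
      [Ax]  ⊢ p2, p2⊥

Result: YES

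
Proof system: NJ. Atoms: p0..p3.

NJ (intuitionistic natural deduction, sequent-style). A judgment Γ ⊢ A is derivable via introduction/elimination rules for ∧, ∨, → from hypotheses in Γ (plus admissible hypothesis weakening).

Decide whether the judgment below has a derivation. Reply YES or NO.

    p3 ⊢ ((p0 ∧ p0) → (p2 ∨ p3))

Proof tree:
[→I] p3 ⊢ ((p0 ∧ p0) → (p2 ∨ p3))
  [Wk] p3, (p0 ∧ p0) ⊢ (p2 ∨ p3)
    [∨I₂] p3 ⊢ (p2 ∨ p3)
      [Ax] p3 ⊢ p3

Result: YES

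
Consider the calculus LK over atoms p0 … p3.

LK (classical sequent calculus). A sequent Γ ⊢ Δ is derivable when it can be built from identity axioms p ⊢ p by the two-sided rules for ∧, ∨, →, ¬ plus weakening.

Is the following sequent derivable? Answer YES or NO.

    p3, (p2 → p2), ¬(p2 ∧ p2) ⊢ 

Truth-table refutation:
  v=0000: Γ:[p3=F, (p2 → p2)=T, ¬(p2 ∧ p2)=T] Δ:[] refutes=False
  v=0001: Γ:[p3=T, (p2 → p2)=T, ¬(p2 ∧ p2)=T] Δ:[] refutes=True  ← countermodel

Result: NO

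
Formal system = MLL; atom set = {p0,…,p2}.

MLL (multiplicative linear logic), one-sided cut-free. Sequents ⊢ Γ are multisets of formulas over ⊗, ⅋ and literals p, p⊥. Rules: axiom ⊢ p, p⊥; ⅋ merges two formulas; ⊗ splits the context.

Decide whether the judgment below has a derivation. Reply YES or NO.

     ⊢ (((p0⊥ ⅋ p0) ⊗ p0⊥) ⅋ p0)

Derivation (root first):
[⅋]  ⊢ (((p0⊥ ⅋ p0) ⊗ p0⊥) ⅋ p0)
  [⊗]  ⊢ p0, ((p0⊥ ⅋ p0) ⊗ p0⊥)
    [⅋]  ⊢ (p0⊥ ⅋ p0)
      [Ax]  ⊢ p0, p0⊥
    [Ax]  ⊢ p0, p0⊥

Result: YES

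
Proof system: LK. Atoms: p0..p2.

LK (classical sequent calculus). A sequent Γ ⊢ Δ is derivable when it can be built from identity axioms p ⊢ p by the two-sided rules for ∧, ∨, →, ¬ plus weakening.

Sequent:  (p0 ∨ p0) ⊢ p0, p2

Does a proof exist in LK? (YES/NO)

Derivation (root first):
[WR] (p0 ∨ p0) ⊢ p0, p2
  [∨L] (p0 ∨ p0) ⊢ p0
    [Ax] p0 ⊢ p0
    [Ax] p0 ⊢ p0

Result: YES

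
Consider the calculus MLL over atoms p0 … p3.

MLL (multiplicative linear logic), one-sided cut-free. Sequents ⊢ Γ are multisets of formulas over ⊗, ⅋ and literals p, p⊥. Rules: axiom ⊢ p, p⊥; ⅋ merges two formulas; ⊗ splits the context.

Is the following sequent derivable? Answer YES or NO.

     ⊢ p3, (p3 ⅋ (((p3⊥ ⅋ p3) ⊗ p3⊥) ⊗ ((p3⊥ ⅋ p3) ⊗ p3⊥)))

Derivation trace:
[⅋]  ⊢ p3, (p3 ⅋ (((p3⊥ ⅋ p3) ⊗ p3⊥) ⊗ ((p3⊥ ⅋ p3) ⊗ p3⊥)))
  [⊗]  ⊢ p3, p3, (((p3⊥ ⅋ p3) ⊗ p3⊥) ⊗ ((p3⊥ ⅋ p3) ⊗ p3⊥))
    [⊗]  ⊢ p3, ((p3⊥ ⅋ p3) ⊗ p3⊥)
      [⅋]  ⊢ (p3⊥ ⅋ p3)
        [Ax]  ⊢ p3, p3⊥
      [Ax]  ⊢ p3, p3⊥
    [⊗]  ⊢ p3, ((p3⊥ ⅋ p3) ⊗ p3⊥)
      [⅋]  ⊢ (p3⊥ ⅋ p3)
        [Ax]  ⊢ p3, p3⊥
      [Ax]  ⊢ p3, p3⊥

Result: YES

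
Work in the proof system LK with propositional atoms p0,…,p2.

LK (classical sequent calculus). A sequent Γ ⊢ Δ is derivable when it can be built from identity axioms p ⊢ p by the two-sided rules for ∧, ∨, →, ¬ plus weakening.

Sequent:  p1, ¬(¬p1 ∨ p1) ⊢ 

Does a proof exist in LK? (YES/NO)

Derivation (root first):
[¬L] p1, ¬(¬p1 ∨ p1) ⊢ 
  [WL] p1 ⊢ (¬p1 ∨ p1)
    [∨R]  ⊢ (¬p1 ∨ p1)
      [¬R]  ⊢ p1, ¬p1
        [Ax] p1 ⊢ p1

Result: YES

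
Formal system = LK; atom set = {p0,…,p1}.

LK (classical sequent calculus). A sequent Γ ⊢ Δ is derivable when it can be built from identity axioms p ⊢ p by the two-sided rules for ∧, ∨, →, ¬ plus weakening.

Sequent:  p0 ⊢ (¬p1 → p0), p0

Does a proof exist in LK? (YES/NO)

Derivation trace:
[WR] p0 ⊢ (¬p1 → p0), p0
  [→R] p0 ⊢ (¬p1 → p0)
    [¬L] p0, ¬p1 ⊢ p0
      [WR] p0 ⊢ p0, p1
        [Ax] p0 ⊢ p0

Result: YES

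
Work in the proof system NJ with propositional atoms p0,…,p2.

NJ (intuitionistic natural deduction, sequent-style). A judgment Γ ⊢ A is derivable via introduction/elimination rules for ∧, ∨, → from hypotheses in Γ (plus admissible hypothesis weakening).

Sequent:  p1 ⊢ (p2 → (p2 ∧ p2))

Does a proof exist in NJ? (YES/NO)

Derivation (root first):
[Wk] p1 ⊢ (p2 → (p2 ∧ p2))
  [→I]  ⊢ (p2 → (p2 ∧ p2))
    [∧I] p2 ⊢ (p2 ∧ p2)
      [Ax] p2 ⊢ p2
      [Ax] p2 ⊢ p2

Result: YES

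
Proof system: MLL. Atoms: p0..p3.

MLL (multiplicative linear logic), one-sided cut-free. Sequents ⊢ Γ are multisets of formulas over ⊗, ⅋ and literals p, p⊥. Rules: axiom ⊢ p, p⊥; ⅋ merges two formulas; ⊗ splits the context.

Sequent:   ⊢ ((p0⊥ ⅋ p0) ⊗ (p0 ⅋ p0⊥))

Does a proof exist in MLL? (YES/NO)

Derivation (root first):
[⊗]  ⊢ ((p0⊥ ⅋ p0) ⊗ (p0 ⅋ p0⊥))
  [⅋]  ⊢ (p0⊥ ⅋ p0)
    [Ax]  ⊢ p0, p0⊥
  [⅋]  ⊢ (p0 ⅋ p0⊥)
    [Ax]  ⊢ p0, p0⊥

Result: YES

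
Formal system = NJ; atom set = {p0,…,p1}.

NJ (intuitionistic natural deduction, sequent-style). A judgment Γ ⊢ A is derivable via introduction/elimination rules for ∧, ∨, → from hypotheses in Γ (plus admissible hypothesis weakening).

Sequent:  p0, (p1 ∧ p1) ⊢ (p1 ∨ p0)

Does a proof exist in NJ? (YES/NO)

Proof tree:
[∨I₂] p0, (p1 ∧ p1) ⊢ (p1 ∨ p0)
  [Wk] p0, (p1 ∧ p1) ⊢ p0
    [Ax] p0 ⊢ p0

Result: YES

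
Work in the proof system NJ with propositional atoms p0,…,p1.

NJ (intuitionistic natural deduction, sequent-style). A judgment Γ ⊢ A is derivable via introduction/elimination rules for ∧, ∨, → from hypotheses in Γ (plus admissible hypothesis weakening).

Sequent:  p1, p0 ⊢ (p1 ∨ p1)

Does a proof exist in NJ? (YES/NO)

Derivation (root first):
[∨I₁] p1, p0 ⊢ (p1 ∨ p1)
  [Wk] p1, p0 ⊢ p1
    [Ax] p1 ⊢ p1

Result: YES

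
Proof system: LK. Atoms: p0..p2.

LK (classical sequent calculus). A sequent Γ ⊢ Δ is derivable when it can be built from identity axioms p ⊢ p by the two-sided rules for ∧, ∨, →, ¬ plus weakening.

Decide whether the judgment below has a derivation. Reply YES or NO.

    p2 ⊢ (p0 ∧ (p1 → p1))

Enumerate valuations to refute Γ ⊢ Δ:
  v=000: Γ:[p2=F] Δ:[(p0 ∧ (p1 → p1))=F] refutes=False
  v=001: Γ:[p2=T] Δ:[(p0 ∧ (p1 → p1))=F] refutes=True  ← countermodel

Result: NO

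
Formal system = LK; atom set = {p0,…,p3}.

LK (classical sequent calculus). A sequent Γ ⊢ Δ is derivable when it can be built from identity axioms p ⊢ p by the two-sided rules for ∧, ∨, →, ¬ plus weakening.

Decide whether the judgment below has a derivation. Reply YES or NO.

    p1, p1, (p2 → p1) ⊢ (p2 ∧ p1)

Truth-table refutation:
  v=0000: Γ:[p1=F, p1=F, (p2 → p1)=T] Δ:[(p2 ∧ p1)=F] refutes=False
  v=0001: Γ:[p1=F, p1=F, (p2 → p1)=T] Δ:[(p2 ∧ p1)=F] refutes=False
  v=0010: Γ:[p1=F, p1=F, (p2 → p1)=F] Δ:[(p2 ∧ p1)=F] refutes=False
  v=0011: Γ:[p1=F, p1=F, (p2 → p1)=F] Δ:[(p2 ∧ p1)=F] refutes=False
  v=0100: Γ:[p1=T, p1=T, (p2 → p1)=T] Δ:[(p2 ∧ p1)=F] refutes=True  ← countermodel

Result: NO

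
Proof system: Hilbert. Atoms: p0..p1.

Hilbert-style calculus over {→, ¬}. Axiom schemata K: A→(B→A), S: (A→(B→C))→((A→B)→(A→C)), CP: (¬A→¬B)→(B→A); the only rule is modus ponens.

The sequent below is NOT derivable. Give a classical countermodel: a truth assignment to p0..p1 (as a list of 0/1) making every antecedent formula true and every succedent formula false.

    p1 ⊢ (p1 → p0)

Enumerate valuations to refute Γ ⊢ Δ:
  v=00: Γ:[p1=F] Δ:[(p1 → p0)=T] refutes=False
  v=01: Γ:[p1=T] Δ:[(p1 → p0)=F] refutes=True  ← countermodel

Result: [0, 1]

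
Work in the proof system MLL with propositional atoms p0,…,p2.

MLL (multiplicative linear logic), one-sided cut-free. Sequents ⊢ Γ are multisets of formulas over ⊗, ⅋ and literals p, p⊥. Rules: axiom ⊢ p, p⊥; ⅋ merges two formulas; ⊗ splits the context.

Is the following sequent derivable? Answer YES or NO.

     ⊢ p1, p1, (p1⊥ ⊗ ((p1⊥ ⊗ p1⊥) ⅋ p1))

Derivation trace:
[⊗]  ⊢ p1, p1, (p1⊥ ⊗ ((p1⊥ ⊗ p1⊥) ⅋ p1))
  [Ax]  ⊢ p1, p1⊥
  [⅋]  ⊢ p1, ((p1⊥ ⊗ p1⊥) ⅋ p1)
    [⊗]  ⊢ p1, p1, (p1⊥ ⊗ p1⊥)
      [Ax]  ⊢ p1, p1⊥
      [Ax]  ⊢ p1, p1⊥

Result: YES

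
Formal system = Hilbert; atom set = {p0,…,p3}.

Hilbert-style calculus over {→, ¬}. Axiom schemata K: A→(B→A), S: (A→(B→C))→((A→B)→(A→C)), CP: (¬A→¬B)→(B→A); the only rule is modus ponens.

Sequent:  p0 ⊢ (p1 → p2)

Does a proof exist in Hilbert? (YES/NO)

Truth-table refutation:
  v=0000: Γ:[p0=F] Δ:[(p1 → p2)=T] refutes=False
  v=0001: Γ:[p0=F] Δ:[(p1 → p2)=T] refutes=False
  v=0010: Γ:[p0=F] Δ:[(p1 → p2)=T] refutes=False
  v=0011: Γ:[p0=F] Δ:[(p1 → p2)=T] refutes=False
  v=0100: Γ:[p0=F] Δ:[(p1 → p2)=F] refutes=False
  v=0101: Γ:[p0=F] Δ:[(p1 → p2)=F] refutes=False
  v=0110: Γ:[p0=F] Δ:[(p1 → p2)=T] refutes=False
  v=0111: Γ:[p0=F] Δ:[(p1 → p2)=T] refutes=False
  v=1000: Γ:[p0=T] Δ:[(p1 → p2)=T] refutes=False
  v=1001: Γ:[p0=T] Δ:[(p1 → p2)=T] refutes=False
  v=1010: Γ:[p0=T] Δ:[(p1 → p2)=T] refutes=False
  v=1011: Γ:[p0=T] Δ:[(p1 → p2)=T] refutes=False
  v=1100: Γ:[p0=T] Δ:[(p1 → p2)=F] refutes=True  ← countermodel

Result: NO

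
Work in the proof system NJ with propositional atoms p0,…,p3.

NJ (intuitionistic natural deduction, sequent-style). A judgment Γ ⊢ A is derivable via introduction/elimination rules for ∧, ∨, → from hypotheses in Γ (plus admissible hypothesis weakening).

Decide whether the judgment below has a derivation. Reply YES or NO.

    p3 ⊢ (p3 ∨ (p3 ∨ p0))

Derivation (root first):
[∨I₂] p3 ⊢ (p3 ∨ (p3 ∨ p0))
  [∨I₁] p3 ⊢ (p3 ∨ p0)
    [Ax] p3 ⊢ p3

Result: YES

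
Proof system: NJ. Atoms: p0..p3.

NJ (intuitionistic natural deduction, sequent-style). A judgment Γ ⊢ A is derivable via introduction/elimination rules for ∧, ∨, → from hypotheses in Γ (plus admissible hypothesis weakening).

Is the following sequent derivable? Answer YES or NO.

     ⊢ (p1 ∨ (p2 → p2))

Derivation trace:
[∨I₂]  ⊢ (p1 ∨ (p2 → p2))
  [→I]  ⊢ (p2 → p2)
    [Ax] p2 ⊢ p2

Result: YES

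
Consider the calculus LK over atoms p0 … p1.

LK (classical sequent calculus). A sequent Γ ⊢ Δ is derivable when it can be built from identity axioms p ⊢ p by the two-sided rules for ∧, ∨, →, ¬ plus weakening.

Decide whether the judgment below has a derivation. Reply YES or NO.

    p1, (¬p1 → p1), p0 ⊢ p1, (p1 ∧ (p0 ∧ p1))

Derivation (root first):
[WL] p1, (¬p1 → p1), p0 ⊢ p1, (p1 ∧ (p0 ∧ p1))
  [∧R] p1, (¬p1 → p1) ⊢ p1, (p1 ∧ (p0 ∧ p1))
    [→L] (¬p1 → p1) ⊢ p1
      [¬R]  ⊢ p1, ¬p1
        [Ax] p1 ⊢ p1
      [Ax] p1 ⊢ p1
    [∧R] p1 ⊢ p1, (p0 ∧ p1)
      [WR] p1 ⊢ p1, p0
        [Ax] p1 ⊢ p1
      [Ax] p1 ⊢ p1

Result: YES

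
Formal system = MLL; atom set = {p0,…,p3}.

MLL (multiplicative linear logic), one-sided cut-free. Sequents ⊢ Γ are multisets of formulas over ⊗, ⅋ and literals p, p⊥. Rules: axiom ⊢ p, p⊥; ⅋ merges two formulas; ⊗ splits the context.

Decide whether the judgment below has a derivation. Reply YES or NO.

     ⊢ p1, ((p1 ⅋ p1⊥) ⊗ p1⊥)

Derivation trace:
[⊗]  ⊢ p1, ((p1 ⅋ p1⊥) ⊗ p1⊥)
  [⅋]  ⊢ (p1 ⅋ p1⊥)
    [Ax]  ⊢ p1, p1⊥
  [Ax]  ⊢ p1, p1⊥

Result: YES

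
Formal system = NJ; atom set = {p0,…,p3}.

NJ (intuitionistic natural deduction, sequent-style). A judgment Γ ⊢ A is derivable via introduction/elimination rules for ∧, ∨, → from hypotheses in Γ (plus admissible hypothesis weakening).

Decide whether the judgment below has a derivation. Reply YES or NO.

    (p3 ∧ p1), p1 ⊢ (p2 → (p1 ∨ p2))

Derivation (root first):
[→I] (p3 ∧ p1), p1 ⊢ (p2 → (p1 ∨ p2))
  [Wk] p2, (p3 ∧ p1), p1 ⊢ (p1 ∨ p2)
    [∨I₂] p2, (p3 ∧ p1) ⊢ (p1 ∨ p2)
      [Wk] p2, (p3 ∧ p1) ⊢ p2
        [Ax] p2 ⊢ p2

Result: YES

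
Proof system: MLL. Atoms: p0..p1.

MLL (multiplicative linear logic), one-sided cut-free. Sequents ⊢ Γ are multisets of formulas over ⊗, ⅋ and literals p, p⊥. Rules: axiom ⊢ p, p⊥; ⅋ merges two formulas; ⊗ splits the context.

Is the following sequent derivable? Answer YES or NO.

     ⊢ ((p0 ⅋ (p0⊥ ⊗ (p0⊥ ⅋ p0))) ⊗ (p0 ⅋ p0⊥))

Proof tree:
[⊗]  ⊢ ((p0 ⅋ (p0⊥ ⊗ (p0⊥ ⅋ p0))) ⊗ (p0 ⅋ p0⊥))
  [⅋]  ⊢ (p0 ⅋ (p0⊥ ⊗ (p0⊥ ⅋ p0)))
    [⊗]  ⊢ p0, (p0⊥ ⊗ (p0⊥ ⅋ p0))
      [Ax]  ⊢ p0, p0⊥
      [⅋]  ⊢ (p0⊥ ⅋ p0)
        [Ax]  ⊢ p0, p0⊥
  [⅋]  ⊢ (p0 ⅋ p0⊥)
    [Ax]  ⊢ p0, p0⊥

Result: YES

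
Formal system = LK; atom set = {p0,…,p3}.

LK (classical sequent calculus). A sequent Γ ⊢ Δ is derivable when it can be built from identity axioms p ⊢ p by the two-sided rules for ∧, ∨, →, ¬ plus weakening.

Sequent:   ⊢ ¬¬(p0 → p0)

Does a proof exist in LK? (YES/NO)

Proof tree:
[¬R]  ⊢ ¬¬(p0 → p0)
  [¬L] ¬(p0 → p0) ⊢ 
    [→R]  ⊢ (p0 → p0)
      [Ax] p0 ⊢ p0

Result: YES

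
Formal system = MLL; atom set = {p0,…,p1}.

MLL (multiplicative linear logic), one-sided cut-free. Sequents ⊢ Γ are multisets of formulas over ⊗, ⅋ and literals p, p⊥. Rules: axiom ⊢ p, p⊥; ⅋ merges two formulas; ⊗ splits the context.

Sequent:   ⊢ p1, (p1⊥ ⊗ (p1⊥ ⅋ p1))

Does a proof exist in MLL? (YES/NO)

Proof tree:
[⊗]  ⊢ p1, (p1⊥ ⊗ (p1⊥ ⅋ p1))
  [Ax]  ⊢ p1, p1⊥
  [⅋]  ⊢ (p1⊥ ⅋ p1)
    [Ax]  ⊢ p1, p1⊥

Result: YES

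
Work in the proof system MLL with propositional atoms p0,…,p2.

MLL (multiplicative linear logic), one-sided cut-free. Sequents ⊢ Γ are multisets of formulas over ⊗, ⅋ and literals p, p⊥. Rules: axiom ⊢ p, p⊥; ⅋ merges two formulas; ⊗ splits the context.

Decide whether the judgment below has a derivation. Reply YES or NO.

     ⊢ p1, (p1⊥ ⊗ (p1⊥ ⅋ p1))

Derivation (root first):
[⊗]  ⊢ p1, (p1⊥ ⊗ (p1⊥ ⅋ p1))
  [Ax]  ⊢ p1, p1⊥
  [⅋]  ⊢ (p1⊥ ⅋ p1)
    [Ax]  ⊢ p1, p1⊥

Result: YES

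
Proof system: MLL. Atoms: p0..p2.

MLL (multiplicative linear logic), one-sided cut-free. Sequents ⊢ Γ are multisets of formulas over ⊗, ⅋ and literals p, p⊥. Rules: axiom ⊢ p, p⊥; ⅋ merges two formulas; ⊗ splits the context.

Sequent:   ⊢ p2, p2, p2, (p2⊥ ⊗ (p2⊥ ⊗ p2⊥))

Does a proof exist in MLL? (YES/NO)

Derivation (root first):
[⊗]  ⊢ p2, p2, p2, (p2⊥ ⊗ (p2⊥ ⊗ p2⊥))
  [Ax]  ⊢ p2, p2⊥
  [⊗]  ⊢ p2, p2, (p2⊥ ⊗ p2⊥)
    [Ax]  ⊢ p2, p2⊥
    [Ax]  ⊢ p2, p2⊥

Result: YES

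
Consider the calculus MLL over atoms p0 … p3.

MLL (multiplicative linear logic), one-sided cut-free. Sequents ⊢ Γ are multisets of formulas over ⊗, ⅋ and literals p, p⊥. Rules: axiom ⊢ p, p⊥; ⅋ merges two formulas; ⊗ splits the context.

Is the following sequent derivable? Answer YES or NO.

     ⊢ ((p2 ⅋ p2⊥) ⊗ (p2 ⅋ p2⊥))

Derivation trace:
[⊗]  ⊢ ((p2 ⅋ p2⊥) ⊗ (p2 ⅋ p2⊥))
  [⅋]  ⊢ (p2 ⅋ p2⊥)
    [Ax]  ⊢ p2, p2⊥
  [⅋]  ⊢ (p2 ⅋ p2⊥)
    [Ax]  ⊢ p2, p2⊥

Result: YES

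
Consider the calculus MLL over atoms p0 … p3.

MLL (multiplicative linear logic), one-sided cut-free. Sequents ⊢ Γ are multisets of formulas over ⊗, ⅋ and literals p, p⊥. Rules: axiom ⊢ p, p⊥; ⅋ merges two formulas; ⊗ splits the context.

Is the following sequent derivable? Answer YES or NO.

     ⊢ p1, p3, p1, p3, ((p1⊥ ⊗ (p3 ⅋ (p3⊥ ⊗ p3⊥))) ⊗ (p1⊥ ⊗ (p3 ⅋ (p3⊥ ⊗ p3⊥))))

Derivation trace:
[⊗]  ⊢ p1, p3, p1, p3, ((p1⊥ ⊗ (p3 ⅋ (p3⊥ ⊗ p3⊥))) ⊗ (p1⊥ ⊗ (p3 ⅋ (p3⊥ ⊗ p3⊥))))
  [⊗]  ⊢ p1, p3, (p1⊥ ⊗ (p3 ⅋ (p3⊥ ⊗ p3⊥)))
    [Ax]  ⊢ p1, p1⊥
    [⅋]  ⊢ p3, (p3 ⅋ (p3⊥ ⊗ p3⊥))
      [⊗]  ⊢ p3, p3, (p3⊥ ⊗ p3⊥)
        [Ax]  ⊢ p3, p3⊥
        [Ax]  ⊢ p3, p3⊥
  [⊗]  ⊢ p1, p3, (p1⊥ ⊗ (p3 ⅋ (p3⊥ ⊗ p3⊥)))
    [Ax]  ⊢ p1, p1⊥
    [⅋]  ⊢ p3, (p3 ⅋ (p3⊥ ⊗ p3⊥))
      [⊗]  ⊢ p3, p3, (p3⊥ ⊗ p3⊥)
        [Ax]  ⊢ p3, p3⊥
        [Ax]  ⊢ p3, p3⊥

Result: YES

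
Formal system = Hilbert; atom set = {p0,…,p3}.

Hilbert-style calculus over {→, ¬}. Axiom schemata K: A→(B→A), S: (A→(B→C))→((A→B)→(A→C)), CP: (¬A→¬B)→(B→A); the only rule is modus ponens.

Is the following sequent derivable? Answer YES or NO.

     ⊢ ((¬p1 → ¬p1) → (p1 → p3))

Enumerate valuations to refute Γ ⊢ Δ:
  v=0000: Γ:[] Δ:[((¬p1 → ¬p1) → (p1 → p3))=T] refutes=False
  v=0001: Γ:[] Δ:[((¬p1 → ¬p1) → (p1 → p3))=T] refutes=False
  v=0010: Γ:[] Δ:[((¬p1 → ¬p1) → (p1 → p3))=T] refutes=False
  v=0011: Γ:[] Δ:[((¬p1 → ¬p1) → (p1 → p3))=T] refutes=False
  v=0100: Γ:[] Δ:[((¬p1 → ¬p1) → (p1 → p3))=F] refutes=True  ← countermodel

Result: NO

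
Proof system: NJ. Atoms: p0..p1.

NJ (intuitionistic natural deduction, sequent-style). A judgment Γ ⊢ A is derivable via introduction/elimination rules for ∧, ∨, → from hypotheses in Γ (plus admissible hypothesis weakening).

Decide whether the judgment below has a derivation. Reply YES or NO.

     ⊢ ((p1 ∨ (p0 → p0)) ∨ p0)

Derivation trace:
[∨I₁]  ⊢ ((p1 ∨ (p0 → p0)) ∨ p0)
  [∨I₂]  ⊢ (p1 ∨ (p0 → p0))
    [→I]  ⊢ (p0 → p0)
      [Ax] p0 ⊢ p0

Result: YES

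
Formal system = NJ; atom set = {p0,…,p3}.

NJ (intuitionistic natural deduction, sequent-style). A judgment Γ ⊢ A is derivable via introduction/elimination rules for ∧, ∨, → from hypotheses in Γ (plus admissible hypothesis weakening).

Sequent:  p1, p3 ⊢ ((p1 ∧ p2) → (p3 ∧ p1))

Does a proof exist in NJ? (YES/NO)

Derivation trace:
[→I] p1, p3 ⊢ ((p1 ∧ p2) → (p3 ∧ p1))
  [Wk] p1, p3, (p1 ∧ p2) ⊢ (p3 ∧ p1)
    [∧I] p1, p3 ⊢ (p3 ∧ p1)
      [Ax] p3 ⊢ p3
      [Ax] p1 ⊢ p1

Result: YES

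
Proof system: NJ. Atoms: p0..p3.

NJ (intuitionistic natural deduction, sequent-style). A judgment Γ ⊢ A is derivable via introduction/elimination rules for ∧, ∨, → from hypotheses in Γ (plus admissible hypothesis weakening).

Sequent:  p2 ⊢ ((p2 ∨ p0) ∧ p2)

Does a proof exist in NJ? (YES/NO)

Derivation trace:
[∧I] p2 ⊢ ((p2 ∨ p0) ∧ p2)
  [∨I₁] p2 ⊢ (p2 ∨ p0)
    [Ax] p2 ⊢ p2
  [Ax] p2 ⊢ p2

Result: YES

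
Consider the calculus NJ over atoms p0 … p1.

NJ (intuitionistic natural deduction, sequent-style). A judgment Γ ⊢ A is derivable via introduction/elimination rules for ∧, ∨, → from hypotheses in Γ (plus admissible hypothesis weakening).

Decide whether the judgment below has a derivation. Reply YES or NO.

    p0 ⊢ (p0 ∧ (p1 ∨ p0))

Proof tree:
[∧I] p0 ⊢ (p0 ∧ (p1 ∨ p0))
  [Ax] p0 ⊢ p0
  [∨I₂] p0 ⊢ (p1 ∨ p0)
    [Ax] p0 ⊢ p0

Result: YES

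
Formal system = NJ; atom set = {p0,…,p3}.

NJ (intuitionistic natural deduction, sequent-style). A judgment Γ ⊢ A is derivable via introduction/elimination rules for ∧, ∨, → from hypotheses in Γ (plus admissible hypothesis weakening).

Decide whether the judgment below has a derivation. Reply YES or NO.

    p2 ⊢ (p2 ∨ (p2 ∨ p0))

Derivation trace:
[∨I₂] p2 ⊢ (p2 ∨ (p2 ∨ p0))
  [∨I₁] p2 ⊢ (p2 ∨ p0)
    [Ax] p2 ⊢ p2

Result: YES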